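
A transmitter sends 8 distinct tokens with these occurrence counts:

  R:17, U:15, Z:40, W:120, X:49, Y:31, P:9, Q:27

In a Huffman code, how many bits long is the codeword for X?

3

Build the tree from the bottom:
combine P(9), U(15) → 24
combine R(17), 24 → 41
combine Q(27), Y(31) → 58
combine Z(40), 41 → 81
combine X(49), 58 → 107
combine 81, 107 → 188
combine W(120), 188 → 308
The subtree containing X is merged 3 times, so code length = 3.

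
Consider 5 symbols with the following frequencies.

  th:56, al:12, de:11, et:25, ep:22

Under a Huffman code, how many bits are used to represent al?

Repeatedly merge the two smallest:
de(11) + al(12) → 23
ep(22) + 23 → 45
et(25) + 45 → 70
th(56) + 70 → 126
al's leaf is at depth 4, giving a 4-bit codeword.

4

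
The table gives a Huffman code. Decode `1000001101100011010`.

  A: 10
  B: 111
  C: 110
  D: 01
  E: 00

Read left to right; each codeword is recognised as soon as it completes (prefix code):
  10→A | 00→E | 00→E | 110→C | 110→C | 00→E | 110→C | 10→A
Decoded message: AEECCECA

AEECCECA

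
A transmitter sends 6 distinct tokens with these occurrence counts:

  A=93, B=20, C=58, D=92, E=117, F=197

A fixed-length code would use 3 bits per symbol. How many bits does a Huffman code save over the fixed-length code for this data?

Fixed-length: 3 bits × 577 symbols = 1731 bits.
Huffman merges:
B(20) + C(58) → 78
78 + D(92) → 170
A(93) + E(117) → 210
170 + F(197) → 367
210 + 367 → 577
Huffman total = 78 + 170 + 210 + 367 + 577 = 1402 bits.
Saving = 1731 − 1402 = 329 bits.

329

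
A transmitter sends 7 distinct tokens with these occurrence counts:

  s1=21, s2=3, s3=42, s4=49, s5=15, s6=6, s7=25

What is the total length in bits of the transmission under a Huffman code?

Build the Huffman tree bottom-up:
s2(3) + s6(6) → 9
9 + s5(15) → 24
s1(21) + 24 → 45
s7(25) + s3(42) → 67
45 + s4(49) → 94
67 + 94 → 161
Total encoded bits = sum of merged weights = 9 + 24 + 45 + 67 + 94 + 161 = 400.

400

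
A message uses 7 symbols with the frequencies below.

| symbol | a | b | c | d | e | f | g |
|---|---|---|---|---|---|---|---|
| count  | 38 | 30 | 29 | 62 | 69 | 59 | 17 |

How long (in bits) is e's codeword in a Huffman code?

2

Build the tree from the bottom:
g(17) + c(29) → 46
b(30) + a(38) → 68
46 + f(59) → 105
d(62) + 68 → 130
e(69) + 105 → 174
130 + 174 → 304
e's leaf is at depth 2, giving a 2-bit codeword.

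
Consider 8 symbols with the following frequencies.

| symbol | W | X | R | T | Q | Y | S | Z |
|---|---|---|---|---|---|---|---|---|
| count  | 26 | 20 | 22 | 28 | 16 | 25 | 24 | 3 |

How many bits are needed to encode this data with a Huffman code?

483

Merge the two smallest weights repeatedly:
combine Z(3), Q(16) → 19
combine 19, X(20) → 39
combine R(22), S(24) → 46
combine Y(25), W(26) → 51
combine T(28), 39 → 67
combine 46, 51 → 97
combine 67, 97 → 164
The encoded length is the sum of every internal node's weight: 19 + 39 + 46 + 51 + 67 + 97 + 164 = 483 bits.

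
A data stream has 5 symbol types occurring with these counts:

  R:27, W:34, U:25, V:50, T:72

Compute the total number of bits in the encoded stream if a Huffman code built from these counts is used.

468

Greedily combine the two least-frequent nodes:
U(25) + R(27) → 52
W(34) + V(50) → 84
52 + T(72) → 124
84 + 124 → 208
The encoded length is the sum of every internal node's weight: 52 + 84 + 124 + 208 = 468 bits.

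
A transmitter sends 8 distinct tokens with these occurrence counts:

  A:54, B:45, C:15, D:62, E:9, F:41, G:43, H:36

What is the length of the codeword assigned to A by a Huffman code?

3

Huffman merges, smallest pair first:
E(9) + C(15) → 24
24 + H(36) → 60
F(41) + G(43) → 84
B(45) + A(54) → 99
60 + D(62) → 122
84 + 99 → 183
122 + 183 → 305
The subtree containing A is merged 3 times, so code length = 3.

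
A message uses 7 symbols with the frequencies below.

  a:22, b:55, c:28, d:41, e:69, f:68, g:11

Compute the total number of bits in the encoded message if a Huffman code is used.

778

Greedily combine the two least-frequent nodes:
g(11) + a(22) → 33
c(28) + 33 → 61
d(41) + b(55) → 96
61 + f(68) → 129
e(69) + 96 → 165
129 + 165 → 294
Each symbol's bit-cost is frequency × depth; summing gives 778 bits (equivalently 33 + 61 + 96 + 129 + 165 + 294).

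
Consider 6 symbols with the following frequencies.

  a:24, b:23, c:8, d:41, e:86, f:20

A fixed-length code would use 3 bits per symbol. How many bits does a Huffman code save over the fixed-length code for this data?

144

Fixed-length: 3 bits × 202 symbols = 606 bits.
Huffman merges:
combine c(8), f(20) → 28
combine b(23), a(24) → 47
combine 28, d(41) → 69
combine 47, 69 → 116
combine e(86), 116 → 202
Huffman total = 28 + 47 + 69 + 116 + 202 = 462 bits.
Saving = 606 − 462 = 144 bits.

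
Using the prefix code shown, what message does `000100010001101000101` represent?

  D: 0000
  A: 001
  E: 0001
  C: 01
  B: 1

Read left to right; each codeword is recognised as soon as it completes (prefix code):
  0001→E | 0001→E | 0001→E | 1→B | 01→C | 0001→E | 01→C
Decoded message: EEEBCEC

EEEBCEC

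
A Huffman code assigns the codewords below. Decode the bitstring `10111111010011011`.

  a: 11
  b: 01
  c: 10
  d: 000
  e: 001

caaabeca

Read left to right; each codeword is recognised as soon as it completes (prefix code):
  10→c | 11→a | 11→a | 11→a | 01→b | 001→e | 10→c | 11→a
Decoded message: caaabeca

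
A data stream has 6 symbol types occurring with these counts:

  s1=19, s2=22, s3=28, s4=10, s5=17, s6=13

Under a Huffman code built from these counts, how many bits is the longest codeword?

Merge the two lowest-weight nodes at each step:
s4(10) + s6(13) → 23
s5(17) + s1(19) → 36
s2(22) + 23 → 45
s3(28) + 36 → 64
45 + 64 → 109
Maximum depth reached is 3.

3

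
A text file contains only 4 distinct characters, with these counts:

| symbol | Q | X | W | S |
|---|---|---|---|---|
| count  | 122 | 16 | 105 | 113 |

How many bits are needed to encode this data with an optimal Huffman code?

Greedily combine the two least-frequent nodes:
merge X(16) and W(105): 121
merge S(113) and 121: 234
merge Q(122) and 234: 356
The encoded length is the sum of every internal node's weight: 121 + 234 + 356 = 711 bits.

711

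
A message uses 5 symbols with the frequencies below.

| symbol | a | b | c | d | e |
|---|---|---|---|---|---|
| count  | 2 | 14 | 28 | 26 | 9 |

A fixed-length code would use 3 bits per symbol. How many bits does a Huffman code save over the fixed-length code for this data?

71

Fixed-length: 3 bits × 79 symbols = 237 bits.
Huffman merges:
merge a(2) and e(9): 11
merge 11 and b(14): 25
merge 25 and d(26): 51
merge c(28) and 51: 79
Huffman total = 11 + 25 + 51 + 79 = 166 bits.
Saving = 237 − 166 = 71 bits.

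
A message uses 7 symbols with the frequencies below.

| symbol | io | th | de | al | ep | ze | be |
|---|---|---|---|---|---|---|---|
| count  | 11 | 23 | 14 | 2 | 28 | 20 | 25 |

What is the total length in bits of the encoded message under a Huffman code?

Build the Huffman tree bottom-up:
merge al(2) and io(11): 13
merge 13 and de(14): 27
merge ze(20) and th(23): 43
merge be(25) and 27: 52
merge ep(28) and 43: 71
merge 52 and 71: 123
The encoded length is the sum of every internal node's weight: 13 + 27 + 43 + 52 + 71 + 123 = 329 bits.

329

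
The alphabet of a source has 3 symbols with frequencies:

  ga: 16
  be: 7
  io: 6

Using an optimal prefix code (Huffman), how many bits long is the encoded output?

Merge the two smallest weights repeatedly:
combine io(6), be(7) → 13
combine 13, ga(16) → 29
Each symbol's bit-cost is frequency × depth; summing gives 42 bits (equivalently 13 + 29).

42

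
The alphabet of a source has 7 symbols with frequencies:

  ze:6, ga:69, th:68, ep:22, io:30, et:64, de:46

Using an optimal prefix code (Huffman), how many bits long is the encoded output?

800

Greedily combine the two least-frequent nodes:
merge ze(6) and ep(22): 28
merge 28 and io(30): 58
merge de(46) and 58: 104
merge et(64) and th(68): 132
merge ga(69) and 104: 173
merge 132 and 173: 305
Each symbol's bit-cost is frequency × depth; summing gives 800 bits (equivalently 28 + 58 + 104 + 132 + 173 + 305).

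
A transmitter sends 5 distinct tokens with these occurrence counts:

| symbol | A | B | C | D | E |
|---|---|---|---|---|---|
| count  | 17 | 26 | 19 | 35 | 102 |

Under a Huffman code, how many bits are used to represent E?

Huffman merges, smallest pair first:
combine A(17), C(19) → 36
combine B(26), D(35) → 61
combine 36, 61 → 97
combine 97, E(102) → 199
E is a child of the root — depth 1, so its codeword is a single bit.

1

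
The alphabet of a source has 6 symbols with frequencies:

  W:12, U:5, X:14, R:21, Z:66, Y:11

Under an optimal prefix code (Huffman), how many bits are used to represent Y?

Build the tree from the bottom:
combine U(5), Y(11) → 16
combine W(12), X(14) → 26
combine 16, R(21) → 37
combine 26, 37 → 63
combine 63, Z(66) → 129
Y's leaf is at depth 4, giving a 4-bit codeword.

4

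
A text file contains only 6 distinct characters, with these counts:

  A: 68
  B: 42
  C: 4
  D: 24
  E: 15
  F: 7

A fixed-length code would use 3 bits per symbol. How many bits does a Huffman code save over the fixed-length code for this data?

141

Fixed-length: 3 bits × 160 symbols = 480 bits.
Huffman merges:
merge C(4) and F(7): 11
merge 11 and E(15): 26
merge D(24) and 26: 50
merge B(42) and 50: 92
merge A(68) and 92: 160
Huffman total = 11 + 26 + 50 + 92 + 160 = 339 bits.
Saving = 480 − 339 = 141 bits.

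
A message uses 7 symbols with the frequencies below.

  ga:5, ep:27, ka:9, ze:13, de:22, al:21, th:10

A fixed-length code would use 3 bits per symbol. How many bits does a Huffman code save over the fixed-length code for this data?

Fixed-length: 3 bits × 107 symbols = 321 bits.
Huffman merges:
combine ga(5), ka(9) → 14
combine th(10), ze(13) → 23
combine 14, al(21) → 35
combine de(22), 23 → 45
combine ep(27), 35 → 62
combine 45, 62 → 107
Huffman total = 14 + 23 + 35 + 45 + 62 + 107 = 286 bits.
Saving = 321 − 286 = 35 bits.

35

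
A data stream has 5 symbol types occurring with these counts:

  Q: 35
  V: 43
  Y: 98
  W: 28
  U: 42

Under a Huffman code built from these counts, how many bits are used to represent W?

Build the tree from the bottom:
combine W(28), Q(35) → 63
combine U(42), V(43) → 85
combine 63, 85 → 148
combine Y(98), 148 → 246
W sits 3 levels below the root, so its codeword is 3 bits.

3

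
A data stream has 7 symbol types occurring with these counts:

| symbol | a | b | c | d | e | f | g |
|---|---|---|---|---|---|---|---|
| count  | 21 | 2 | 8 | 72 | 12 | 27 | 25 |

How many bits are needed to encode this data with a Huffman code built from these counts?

Greedily combine the two least-frequent nodes:
combine b(2), c(8) → 10
combine 10, e(12) → 22
combine a(21), 22 → 43
combine g(25), f(27) → 52
combine 43, 52 → 95
combine d(72), 95 → 167
The encoded length is the sum of every internal node's weight: 10 + 22 + 43 + 52 + 95 + 167 = 389 bits.

389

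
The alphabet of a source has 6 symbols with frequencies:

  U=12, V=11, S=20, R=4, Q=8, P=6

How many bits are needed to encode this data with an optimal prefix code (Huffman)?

Greedily combine the two least-frequent nodes:
combine R(4), P(6) → 10
combine Q(8), 10 → 18
combine V(11), U(12) → 23
combine 18, S(20) → 38
combine 23, 38 → 61
Each symbol's bit-cost is frequency × depth; summing gives 150 bits (equivalently 10 + 18 + 23 + 38 + 61).

150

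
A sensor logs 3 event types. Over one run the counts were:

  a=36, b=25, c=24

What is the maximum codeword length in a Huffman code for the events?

Merge the two lowest-weight nodes at each step:
combine c(24), b(25) → 49
combine a(36), 49 → 85
The first pair merged (c, b) ends up deepest, at depth 2.

2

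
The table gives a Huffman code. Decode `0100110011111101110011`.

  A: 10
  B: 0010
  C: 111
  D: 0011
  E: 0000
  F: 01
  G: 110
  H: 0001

Read left to right; each codeword is recognised as soon as it completes (prefix code):
  01→F | 0011→D | 0011→D | 111→C | 10→A | 111→C | 0011→D
Decoded message: FDDCACD

FDDCACD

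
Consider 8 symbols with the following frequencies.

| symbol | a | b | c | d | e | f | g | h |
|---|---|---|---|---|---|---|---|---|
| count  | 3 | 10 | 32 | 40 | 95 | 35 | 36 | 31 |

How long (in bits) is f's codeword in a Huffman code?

3

Build the tree from the bottom:
merge a(3) and b(10): 13
merge 13 and h(31): 44
merge c(32) and f(35): 67
merge g(36) and d(40): 76
merge 44 and 67: 111
merge 76 and e(95): 171
merge 111 and 171: 282
The subtree containing f is merged 3 times, so code length = 3.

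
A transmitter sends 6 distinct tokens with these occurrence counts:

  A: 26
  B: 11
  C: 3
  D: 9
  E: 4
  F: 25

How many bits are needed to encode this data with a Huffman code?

Merge the two smallest weights repeatedly:
merge C(3) and E(4): 7
merge 7 and D(9): 16
merge B(11) and 16: 27
merge F(25) and A(26): 51
merge 27 and 51: 78
Each symbol's bit-cost is frequency × depth; summing gives 179 bits (equivalently 7 + 16 + 27 + 51 + 78).

179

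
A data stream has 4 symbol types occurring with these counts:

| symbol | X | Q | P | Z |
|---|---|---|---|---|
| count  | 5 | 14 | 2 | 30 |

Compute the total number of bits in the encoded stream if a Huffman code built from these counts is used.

79

Greedily combine the two least-frequent nodes:
P(2) + X(5) → 7
7 + Q(14) → 21
21 + Z(30) → 51
Total encoded bits = sum of merged weights = 7 + 21 + 51 = 79.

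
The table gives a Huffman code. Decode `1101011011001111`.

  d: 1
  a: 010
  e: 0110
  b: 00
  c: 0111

ddaddecd

Read left to right; each codeword is recognised as soon as it completes (prefix code):
  1→d | 1→d | 010→a | 1→d | 1→d | 0110→e | 0111→c | 1→d
Decoded message: ddaddecd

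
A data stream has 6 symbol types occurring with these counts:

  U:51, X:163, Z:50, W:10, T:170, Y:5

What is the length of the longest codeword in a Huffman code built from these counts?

5

Merge the two lowest-weight nodes at each step:
merge Y(5) and W(10): 15
merge 15 and Z(50): 65
merge U(51) and 65: 116
merge 116 and X(163): 279
merge T(170) and 279: 449
The first pair merged (Y, W) ends up deepest, at depth 5.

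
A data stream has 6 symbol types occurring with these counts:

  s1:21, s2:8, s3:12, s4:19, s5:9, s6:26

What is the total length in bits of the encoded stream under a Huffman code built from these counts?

Build the Huffman tree bottom-up:
merge s2(8) and s5(9): 17
merge s3(12) and 17: 29
merge s4(19) and s1(21): 40
merge s6(26) and 29: 55
merge 40 and 55: 95
Each symbol's bit-cost is frequency × depth; summing gives 236 bits (equivalently 17 + 29 + 40 + 55 + 95).

236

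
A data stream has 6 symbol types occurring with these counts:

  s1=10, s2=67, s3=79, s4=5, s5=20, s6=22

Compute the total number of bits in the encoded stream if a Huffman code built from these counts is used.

Build the Huffman tree bottom-up:
merge s4(5) and s1(10): 15
merge 15 and s5(20): 35
merge s6(22) and 35: 57
merge 57 and s2(67): 124
merge s3(79) and 124: 203
Each symbol's bit-cost is frequency × depth; summing gives 434 bits (equivalently 15 + 35 + 57 + 124 + 203).

434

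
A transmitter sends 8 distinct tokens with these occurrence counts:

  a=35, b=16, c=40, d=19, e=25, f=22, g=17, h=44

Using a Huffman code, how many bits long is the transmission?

Merge the two smallest weights repeatedly:
b(16) + g(17) → 33
d(19) + f(22) → 41
e(25) + 33 → 58
a(35) + c(40) → 75
41 + h(44) → 85
58 + 75 → 133
85 + 133 → 218
Total encoded bits = sum of merged weights = 33 + 41 + 58 + 75 + 85 + 133 + 218 = 643.

643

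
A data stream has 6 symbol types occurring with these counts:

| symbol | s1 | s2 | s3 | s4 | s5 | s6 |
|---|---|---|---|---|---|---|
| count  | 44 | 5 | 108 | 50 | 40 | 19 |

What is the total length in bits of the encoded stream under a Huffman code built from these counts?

606

Greedily combine the two least-frequent nodes:
combine s2(5), s6(19) → 24
combine 24, s5(40) → 64
combine s1(44), s4(50) → 94
combine 64, 94 → 158
combine s3(108), 158 → 266
The encoded length is the sum of every internal node's weight: 24 + 64 + 94 + 158 + 266 = 606 bits.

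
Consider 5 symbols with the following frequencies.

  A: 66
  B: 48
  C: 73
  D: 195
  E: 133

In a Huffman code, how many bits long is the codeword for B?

Build the tree from the bottom:
merge B(48) and A(66): 114
merge C(73) and 114: 187
merge E(133) and 187: 320
merge D(195) and 320: 515
The subtree containing B is merged 4 times, so code length = 4.

4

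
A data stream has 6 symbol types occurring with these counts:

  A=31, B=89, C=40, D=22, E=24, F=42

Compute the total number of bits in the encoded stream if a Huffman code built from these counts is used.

Greedily combine the two least-frequent nodes:
merge D(22) and E(24): 46
merge A(31) and C(40): 71
merge F(42) and 46: 88
merge 71 and 88: 159
merge B(89) and 159: 248
Each symbol's bit-cost is frequency × depth; summing gives 612 bits (equivalently 46 + 71 + 88 + 159 + 248).

612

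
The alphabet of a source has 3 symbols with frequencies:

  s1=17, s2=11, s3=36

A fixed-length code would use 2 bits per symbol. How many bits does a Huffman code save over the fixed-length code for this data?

Fixed-length: 2 bits × 64 symbols = 128 bits.
Huffman merges:
s2(11) + s1(17) → 28
28 + s3(36) → 64
Huffman total = 28 + 64 = 92 bits.
Saving = 128 − 92 = 36 bits.

36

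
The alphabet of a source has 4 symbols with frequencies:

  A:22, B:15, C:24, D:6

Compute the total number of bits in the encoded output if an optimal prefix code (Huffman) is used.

Build the Huffman tree bottom-up:
merge D(6) and B(15): 21
merge 21 and A(22): 43
merge C(24) and 43: 67
Each symbol's bit-cost is frequency × depth; summing gives 131 bits (equivalently 21 + 43 + 67).

131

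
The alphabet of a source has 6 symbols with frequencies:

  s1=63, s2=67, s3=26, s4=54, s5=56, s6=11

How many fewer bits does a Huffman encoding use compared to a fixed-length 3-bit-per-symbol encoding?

Fixed-length: 3 bits × 277 symbols = 831 bits.
Huffman merges:
combine s6(11), s3(26) → 37
combine 37, s4(54) → 91
combine s5(56), s1(63) → 119
combine s2(67), 91 → 158
combine 119, 158 → 277
Huffman total = 37 + 91 + 119 + 158 + 277 = 682 bits.
Saving = 831 − 682 = 149 bits.

149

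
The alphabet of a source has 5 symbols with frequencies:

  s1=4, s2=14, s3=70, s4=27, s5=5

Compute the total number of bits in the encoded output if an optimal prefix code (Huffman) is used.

Merge the two smallest weights repeatedly:
combine s1(4), s5(5) → 9
combine 9, s2(14) → 23
combine 23, s4(27) → 50
combine 50, s3(70) → 120
Total encoded bits = sum of merged weights = 9 + 23 + 50 + 120 = 202.

202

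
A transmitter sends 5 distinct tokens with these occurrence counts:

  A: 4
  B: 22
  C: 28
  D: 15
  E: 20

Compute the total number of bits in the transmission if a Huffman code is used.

197

Build the Huffman tree bottom-up:
A(4) + D(15) → 19
19 + E(20) → 39
B(22) + C(28) → 50
39 + 50 → 89
Each symbol's bit-cost is frequency × depth; summing gives 197 bits (equivalently 19 + 39 + 50 + 89).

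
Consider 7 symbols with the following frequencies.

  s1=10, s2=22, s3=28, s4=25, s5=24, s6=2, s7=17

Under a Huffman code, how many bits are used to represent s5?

3

Repeatedly merge the two smallest:
merge s6(2) and s1(10): 12
merge 12 and s7(17): 29
merge s2(22) and s5(24): 46
merge s4(25) and s3(28): 53
merge 29 and 46: 75
merge 53 and 75: 128
s5 sits 3 levels below the root, so its codeword is 3 bits.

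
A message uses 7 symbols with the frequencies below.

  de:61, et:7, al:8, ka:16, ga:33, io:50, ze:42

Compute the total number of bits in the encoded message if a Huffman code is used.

Greedily combine the two least-frequent nodes:
merge et(7) and al(8): 15
merge 15 and ka(16): 31
merge 31 and ga(33): 64
merge ze(42) and io(50): 92
merge de(61) and 64: 125
merge 92 and 125: 217
Each symbol's bit-cost is frequency × depth; summing gives 544 bits (equivalently 15 + 31 + 64 + 92 + 125 + 217).

544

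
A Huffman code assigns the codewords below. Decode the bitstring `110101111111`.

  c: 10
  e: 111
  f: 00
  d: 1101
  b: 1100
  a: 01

Read left to right; each codeword is recognised as soon as it completes (prefix code):
  1101→d | 01→a | 111→e | 111→e
Decoded message: daee

daee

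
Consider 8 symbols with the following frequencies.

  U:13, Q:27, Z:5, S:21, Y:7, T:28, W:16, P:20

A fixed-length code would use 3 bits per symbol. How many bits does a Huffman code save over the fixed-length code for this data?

18

Fixed-length: 3 bits × 137 symbols = 411 bits.
Huffman merges:
merge Z(5) and Y(7): 12
merge 12 and U(13): 25
merge W(16) and P(20): 36
merge S(21) and 25: 46
merge Q(27) and T(28): 55
merge 36 and 46: 82
merge 55 and 82: 137
Huffman total = 12 + 25 + 36 + 46 + 55 + 82 + 137 = 393 bits.
Saving = 411 − 393 = 18 bits.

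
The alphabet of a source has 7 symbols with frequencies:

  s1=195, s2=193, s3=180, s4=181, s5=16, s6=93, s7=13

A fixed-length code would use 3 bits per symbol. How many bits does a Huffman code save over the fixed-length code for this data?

418

Fixed-length: 3 bits × 871 symbols = 2613 bits.
Huffman merges:
merge s7(13) and s5(16): 29
merge 29 and s6(93): 122
merge 122 and s3(180): 302
merge s4(181) and s2(193): 374
merge s1(195) and 302: 497
merge 374 and 497: 871
Huffman total = 29 + 122 + 302 + 374 + 497 + 871 = 2195 bits.
Saving = 2613 − 2195 = 418 bits.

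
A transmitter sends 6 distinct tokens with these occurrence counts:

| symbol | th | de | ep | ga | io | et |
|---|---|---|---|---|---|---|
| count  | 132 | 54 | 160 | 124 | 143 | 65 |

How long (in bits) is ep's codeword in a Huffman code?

2

Build the tree from the bottom:
combine de(54), et(65) → 119
combine 119, ga(124) → 243
combine th(132), io(143) → 275
combine ep(160), 243 → 403
combine 275, 403 → 678
ep sits 2 levels below the root, so its codeword is 2 bits.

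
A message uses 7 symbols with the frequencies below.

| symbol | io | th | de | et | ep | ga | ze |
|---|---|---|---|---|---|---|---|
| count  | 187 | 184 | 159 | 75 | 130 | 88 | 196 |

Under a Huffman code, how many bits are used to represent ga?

4

Huffman merges, smallest pair first:
combine et(75), ga(88) → 163
combine ep(130), de(159) → 289
combine 163, th(184) → 347
combine io(187), ze(196) → 383
combine 289, 347 → 636
combine 383, 636 → 1019
The subtree containing ga is merged 4 times, so code length = 4.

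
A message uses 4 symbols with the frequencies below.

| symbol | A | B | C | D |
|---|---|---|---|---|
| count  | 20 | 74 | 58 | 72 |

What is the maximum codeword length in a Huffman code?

Merge the two lowest-weight nodes at each step:
combine A(20), C(58) → 78
combine D(72), B(74) → 146
combine 78, 146 → 224
The first pair merged (A, C) ends up deepest, at depth 2.

2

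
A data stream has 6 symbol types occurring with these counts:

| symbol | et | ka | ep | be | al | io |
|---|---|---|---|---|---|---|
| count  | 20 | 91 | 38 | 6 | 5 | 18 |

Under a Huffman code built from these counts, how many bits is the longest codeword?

Merge the two lowest-weight nodes at each step:
merge al(5) and be(6): 11
merge 11 and io(18): 29
merge et(20) and 29: 49
merge ep(38) and 49: 87
merge 87 and ka(91): 178
Maximum depth reached is 5.

5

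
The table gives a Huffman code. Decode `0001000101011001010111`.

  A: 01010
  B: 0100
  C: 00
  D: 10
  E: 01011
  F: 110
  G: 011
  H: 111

CBAFAH

Read left to right; each codeword is recognised as soon as it completes (prefix code):
  00→C | 0100→B | 01010→A | 110→F | 01010→A | 111→H
Decoded message: CBAFAH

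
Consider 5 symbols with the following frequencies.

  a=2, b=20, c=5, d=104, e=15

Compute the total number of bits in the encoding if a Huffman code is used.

217

Greedily combine the two least-frequent nodes:
combine a(2), c(5) → 7
combine 7, e(15) → 22
combine b(20), 22 → 42
combine 42, d(104) → 146
Total encoded bits = sum of merged weights = 7 + 22 + 42 + 146 = 217.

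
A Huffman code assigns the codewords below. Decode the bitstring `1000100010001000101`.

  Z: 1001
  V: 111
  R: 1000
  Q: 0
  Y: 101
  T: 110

RRRRY

Read left to right; each codeword is recognised as soon as it completes (prefix code):
  1000→R | 1000→R | 1000→R | 1000→R | 101→Y
Decoded message: RRRRY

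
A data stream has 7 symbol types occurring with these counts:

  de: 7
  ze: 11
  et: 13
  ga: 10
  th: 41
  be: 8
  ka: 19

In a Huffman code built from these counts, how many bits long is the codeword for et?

3

Huffman merges, smallest pair first:
combine de(7), be(8) → 15
combine ga(10), ze(11) → 21
combine et(13), 15 → 28
combine ka(19), 21 → 40
combine 28, 40 → 68
combine th(41), 68 → 109
et's leaf is at depth 3, giving a 3-bit codeword.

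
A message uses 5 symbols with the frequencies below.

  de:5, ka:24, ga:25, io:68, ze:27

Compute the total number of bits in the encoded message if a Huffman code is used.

311

Build the Huffman tree bottom-up:
combine de(5), ka(24) → 29
combine ga(25), ze(27) → 52
combine 29, 52 → 81
combine io(68), 81 → 149
Each symbol's bit-cost is frequency × depth; summing gives 311 bits (equivalently 29 + 52 + 81 + 149).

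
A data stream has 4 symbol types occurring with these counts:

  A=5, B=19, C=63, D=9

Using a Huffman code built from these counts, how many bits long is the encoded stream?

143

Greedily combine the two least-frequent nodes:
merge A(5) and D(9): 14
merge 14 and B(19): 33
merge 33 and C(63): 96
Each symbol's bit-cost is frequency × depth; summing gives 143 bits (equivalently 14 + 33 + 96).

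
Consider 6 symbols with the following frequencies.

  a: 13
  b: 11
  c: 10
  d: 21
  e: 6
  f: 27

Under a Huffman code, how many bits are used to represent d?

2

Repeatedly merge the two smallest:
merge e(6) and c(10): 16
merge b(11) and a(13): 24
merge 16 and d(21): 37
merge 24 and f(27): 51
merge 37 and 51: 88
d sits 2 levels below the root, so its codeword is 2 bits.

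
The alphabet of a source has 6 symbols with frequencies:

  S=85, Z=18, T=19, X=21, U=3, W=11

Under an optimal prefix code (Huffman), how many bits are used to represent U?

Huffman merges, smallest pair first:
combine U(3), W(11) → 14
combine 14, Z(18) → 32
combine T(19), X(21) → 40
combine 32, 40 → 72
combine 72, S(85) → 157
U sits 4 levels below the root, so its codeword is 4 bits.

4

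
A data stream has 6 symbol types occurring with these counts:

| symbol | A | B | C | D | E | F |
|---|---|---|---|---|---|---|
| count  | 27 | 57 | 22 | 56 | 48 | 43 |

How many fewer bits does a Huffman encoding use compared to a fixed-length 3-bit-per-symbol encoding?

113

Fixed-length: 3 bits × 253 symbols = 759 bits.
Huffman merges:
combine C(22), A(27) → 49
combine F(43), E(48) → 91
combine 49, D(56) → 105
combine B(57), 91 → 148
combine 105, 148 → 253
Huffman total = 49 + 91 + 105 + 148 + 253 = 646 bits.
Saving = 759 − 646 = 113 bits.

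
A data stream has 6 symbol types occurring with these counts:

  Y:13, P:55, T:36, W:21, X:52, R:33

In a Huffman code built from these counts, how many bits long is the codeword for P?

2

Build the tree from the bottom:
Y(13) + W(21) → 34
R(33) + 34 → 67
T(36) + X(52) → 88
P(55) + 67 → 122
88 + 122 → 210
The subtree containing P is merged 2 times, so code length = 2.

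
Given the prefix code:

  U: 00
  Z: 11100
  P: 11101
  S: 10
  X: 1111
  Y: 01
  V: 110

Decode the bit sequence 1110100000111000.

Read left to right; each codeword is recognised as soon as it completes (prefix code):
  11101→P | 00→U | 00→U | 01→Y | 110→V | 00→U
Decoded message: PUUYVU

PUUYVU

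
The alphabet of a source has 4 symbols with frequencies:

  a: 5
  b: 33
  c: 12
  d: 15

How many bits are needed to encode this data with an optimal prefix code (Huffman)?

Build the Huffman tree bottom-up:
a(5) + c(12) → 17
d(15) + 17 → 32
32 + b(33) → 65
The encoded length is the sum of every internal node's weight: 17 + 32 + 65 = 114 bits.

114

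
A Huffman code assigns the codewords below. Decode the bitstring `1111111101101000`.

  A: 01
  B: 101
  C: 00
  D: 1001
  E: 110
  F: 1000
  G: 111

GGEEF

Read left to right; each codeword is recognised as soon as it completes (prefix code):
  111→G | 111→G | 110→E | 110→E | 1000→F
Decoded message: GGEEF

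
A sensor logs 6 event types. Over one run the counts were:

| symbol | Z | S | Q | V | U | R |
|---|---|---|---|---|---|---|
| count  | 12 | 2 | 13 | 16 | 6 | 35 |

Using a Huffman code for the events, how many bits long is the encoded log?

190

Merge the two smallest weights repeatedly:
merge S(2) and U(6): 8
merge 8 and Z(12): 20
merge Q(13) and V(16): 29
merge 20 and 29: 49
merge R(35) and 49: 84
Each symbol's bit-cost is frequency × depth; summing gives 190 bits (equivalently 8 + 20 + 29 + 49 + 84).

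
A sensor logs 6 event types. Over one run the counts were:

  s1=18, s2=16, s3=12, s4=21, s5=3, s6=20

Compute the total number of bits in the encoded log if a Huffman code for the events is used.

226

Build the Huffman tree bottom-up:
merge s5(3) and s3(12): 15
merge 15 and s2(16): 31
merge s1(18) and s6(20): 38
merge s4(21) and 31: 52
merge 38 and 52: 90
Each symbol's bit-cost is frequency × depth; summing gives 226 bits (equivalently 15 + 31 + 38 + 52 + 90).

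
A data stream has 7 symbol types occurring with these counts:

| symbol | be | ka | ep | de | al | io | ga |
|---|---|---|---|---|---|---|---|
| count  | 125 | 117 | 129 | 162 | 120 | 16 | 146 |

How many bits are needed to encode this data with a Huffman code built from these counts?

2270

Greedily combine the two least-frequent nodes:
combine io(16), ka(117) → 133
combine al(120), be(125) → 245
combine ep(129), 133 → 262
combine ga(146), de(162) → 308
combine 245, 262 → 507
combine 308, 507 → 815
Each symbol's bit-cost is frequency × depth; summing gives 2270 bits (equivalently 133 + 245 + 262 + 308 + 507 + 815).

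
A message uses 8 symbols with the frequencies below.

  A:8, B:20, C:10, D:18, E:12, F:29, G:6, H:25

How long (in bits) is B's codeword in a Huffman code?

3

Huffman merges, smallest pair first:
combine G(6), A(8) → 14
combine C(10), E(12) → 22
combine 14, D(18) → 32
combine B(20), 22 → 42
combine H(25), F(29) → 54
combine 32, 42 → 74
combine 54, 74 → 128
B sits 3 levels below the root, so its codeword is 3 bits.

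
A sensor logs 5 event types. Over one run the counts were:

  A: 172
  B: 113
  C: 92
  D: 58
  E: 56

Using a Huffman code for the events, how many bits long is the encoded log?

Greedily combine the two least-frequent nodes:
merge E(56) and D(58): 114
merge C(92) and B(113): 205
merge 114 and A(172): 286
merge 205 and 286: 491
Each symbol's bit-cost is frequency × depth; summing gives 1096 bits (equivalently 114 + 205 + 286 + 491).

1096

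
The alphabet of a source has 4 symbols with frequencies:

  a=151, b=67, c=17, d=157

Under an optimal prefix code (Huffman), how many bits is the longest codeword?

3

Merge the two lowest-weight nodes at each step:
combine c(17), b(67) → 84
combine 84, a(151) → 235
combine d(157), 235 → 392
The rarest symbols sit at the bottom; the longest codeword is 3 bits.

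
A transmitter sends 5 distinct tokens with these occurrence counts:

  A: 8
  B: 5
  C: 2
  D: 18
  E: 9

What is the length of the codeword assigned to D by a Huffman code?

Huffman merges, smallest pair first:
merge C(2) and B(5): 7
merge 7 and A(8): 15
merge E(9) and 15: 24
merge D(18) and 24: 42
D is merged only at the final step, so code length = 1.

1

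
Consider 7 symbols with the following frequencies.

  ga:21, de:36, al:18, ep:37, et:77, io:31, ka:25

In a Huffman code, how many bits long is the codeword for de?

3

Build the tree from the bottom:
merge al(18) and ga(21): 39
merge ka(25) and io(31): 56
merge de(36) and ep(37): 73
merge 39 and 56: 95
merge 73 and et(77): 150
merge 95 and 150: 245
The subtree containing de is merged 3 times, so code length = 3.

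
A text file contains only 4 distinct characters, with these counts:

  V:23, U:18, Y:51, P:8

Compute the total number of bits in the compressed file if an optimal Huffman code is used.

175

Build the Huffman tree bottom-up:
combine P(8), U(18) → 26
combine V(23), 26 → 49
combine 49, Y(51) → 100
Each symbol's bit-cost is frequency × depth; summing gives 175 bits (equivalently 26 + 49 + 100).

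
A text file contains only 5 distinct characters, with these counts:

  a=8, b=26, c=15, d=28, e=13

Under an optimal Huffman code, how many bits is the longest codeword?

Merge the two lowest-weight nodes at each step:
merge a(8) and e(13): 21
merge c(15) and 21: 36
merge b(26) and d(28): 54
merge 36 and 54: 90
The rarest symbols sit at the bottom; the longest codeword is 3 bits.

3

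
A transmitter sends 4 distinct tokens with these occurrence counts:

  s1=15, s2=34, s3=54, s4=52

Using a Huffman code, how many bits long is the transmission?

Merge the two smallest weights repeatedly:
s1(15) + s2(34) → 49
49 + s4(52) → 101
s3(54) + 101 → 155
Each symbol's bit-cost is frequency × depth; summing gives 305 bits (equivalently 49 + 101 + 155).

305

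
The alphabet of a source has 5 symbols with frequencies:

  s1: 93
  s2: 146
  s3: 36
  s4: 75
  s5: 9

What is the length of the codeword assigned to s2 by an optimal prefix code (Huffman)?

1

Huffman merges, smallest pair first:
combine s5(9), s3(36) → 45
combine 45, s4(75) → 120
combine s1(93), 120 → 213
combine s2(146), 213 → 359
s2 sits one level below the root: a 1-bit codeword.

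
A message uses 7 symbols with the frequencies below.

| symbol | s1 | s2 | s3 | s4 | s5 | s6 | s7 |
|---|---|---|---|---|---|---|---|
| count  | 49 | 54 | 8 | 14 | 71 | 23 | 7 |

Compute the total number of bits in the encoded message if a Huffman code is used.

548

Merge the two smallest weights repeatedly:
merge s7(7) and s3(8): 15
merge s4(14) and 15: 29
merge s6(23) and 29: 52
merge s1(49) and 52: 101
merge s2(54) and s5(71): 125
merge 101 and 125: 226
Each symbol's bit-cost is frequency × depth; summing gives 548 bits (equivalently 15 + 29 + 52 + 101 + 125 + 226).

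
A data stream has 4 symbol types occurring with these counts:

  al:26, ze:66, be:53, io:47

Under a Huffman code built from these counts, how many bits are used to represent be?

2

Build the tree from the bottom:
al(26) + io(47) → 73
be(53) + ze(66) → 119
73 + 119 → 192
be sits 2 levels below the root, so its codeword is 2 bits.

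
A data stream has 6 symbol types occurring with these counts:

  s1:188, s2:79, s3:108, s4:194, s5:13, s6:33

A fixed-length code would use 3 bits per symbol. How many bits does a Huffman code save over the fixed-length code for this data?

Fixed-length: 3 bits × 615 symbols = 1845 bits.
Huffman merges:
merge s5(13) and s6(33): 46
merge 46 and s2(79): 125
merge s3(108) and 125: 233
merge s1(188) and s4(194): 382
merge 233 and 382: 615
Huffman total = 46 + 125 + 233 + 382 + 615 = 1401 bits.
Saving = 1845 − 1401 = 444 bits.

444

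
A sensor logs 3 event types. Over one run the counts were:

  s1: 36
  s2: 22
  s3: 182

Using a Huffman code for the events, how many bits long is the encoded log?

Merge the two smallest weights repeatedly:
combine s2(22), s1(36) → 58
combine 58, s3(182) → 240
Total encoded bits = sum of merged weights = 58 + 240 = 298.

298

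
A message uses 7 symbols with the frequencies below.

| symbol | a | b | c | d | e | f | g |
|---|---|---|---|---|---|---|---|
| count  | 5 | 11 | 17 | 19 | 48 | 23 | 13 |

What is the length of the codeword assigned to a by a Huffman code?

4

Build the tree from the bottom:
merge a(5) and b(11): 16
merge g(13) and 16: 29
merge c(17) and d(19): 36
merge f(23) and 29: 52
merge 36 and e(48): 84
merge 52 and 84: 136
a's leaf is at depth 4, giving a 4-bit codeword.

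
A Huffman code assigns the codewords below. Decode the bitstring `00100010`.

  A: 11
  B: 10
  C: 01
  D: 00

DBDB

Read left to right; each codeword is recognised as soon as it completes (prefix code):
  00→D | 10→B | 00→D | 10→B
Decoded message: DBDB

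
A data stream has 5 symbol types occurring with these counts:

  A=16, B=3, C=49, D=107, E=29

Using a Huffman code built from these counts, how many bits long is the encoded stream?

368

Build the Huffman tree bottom-up:
combine B(3), A(16) → 19
combine 19, E(29) → 48
combine 48, C(49) → 97
combine 97, D(107) → 204
Each symbol's bit-cost is frequency × depth; summing gives 368 bits (equivalently 19 + 48 + 97 + 204).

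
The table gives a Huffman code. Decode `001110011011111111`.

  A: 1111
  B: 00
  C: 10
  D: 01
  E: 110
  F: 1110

BFDCAA

Read left to right; each codeword is recognised as soon as it completes (prefix code):
  00→B | 1110→F | 01→D | 10→C | 1111→A | 1111→A
Decoded message: BFDCAA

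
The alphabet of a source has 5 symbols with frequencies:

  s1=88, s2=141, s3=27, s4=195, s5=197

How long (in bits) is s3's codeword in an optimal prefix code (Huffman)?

3

Build the tree from the bottom:
merge s3(27) and s1(88): 115
merge 115 and s2(141): 256
merge s4(195) and s5(197): 392
merge 256 and 392: 648
The subtree containing s3 is merged 3 times, so code length = 3.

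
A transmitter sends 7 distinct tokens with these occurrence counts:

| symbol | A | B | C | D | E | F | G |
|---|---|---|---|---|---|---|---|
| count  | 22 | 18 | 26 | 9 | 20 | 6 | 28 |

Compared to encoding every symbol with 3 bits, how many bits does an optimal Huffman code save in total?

Fixed-length: 3 bits × 129 symbols = 387 bits.
Huffman merges:
combine F(6), D(9) → 15
combine 15, B(18) → 33
combine E(20), A(22) → 42
combine C(26), G(28) → 54
combine 33, 42 → 75
combine 54, 75 → 129
Huffman total = 15 + 33 + 42 + 54 + 75 + 129 = 348 bits.
Saving = 387 − 348 = 39 bits.

39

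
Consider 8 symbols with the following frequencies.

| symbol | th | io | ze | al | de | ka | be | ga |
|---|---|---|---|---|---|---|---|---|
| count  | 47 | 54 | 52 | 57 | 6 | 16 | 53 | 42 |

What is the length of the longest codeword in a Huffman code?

4

Merge the two lowest-weight nodes at each step:
combine de(6), ka(16) → 22
combine 22, ga(42) → 64
combine th(47), ze(52) → 99
combine be(53), io(54) → 107
combine al(57), 64 → 121
combine 99, 107 → 206
combine 121, 206 → 327
The first pair merged (de, ka) ends up deepest, at depth 4.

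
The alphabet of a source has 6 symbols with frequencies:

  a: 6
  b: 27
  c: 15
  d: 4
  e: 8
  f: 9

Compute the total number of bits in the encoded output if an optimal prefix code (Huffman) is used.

Greedily combine the two least-frequent nodes:
combine d(4), a(6) → 10
combine e(8), f(9) → 17
combine 10, c(15) → 25
combine 17, 25 → 42
combine b(27), 42 → 69
The encoded length is the sum of every internal node's weight: 10 + 17 + 25 + 42 + 69 = 163 bits.

163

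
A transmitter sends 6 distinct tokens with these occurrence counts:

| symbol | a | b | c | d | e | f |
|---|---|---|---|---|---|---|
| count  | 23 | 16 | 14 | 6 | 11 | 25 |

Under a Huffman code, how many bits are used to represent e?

3

Repeatedly merge the two smallest:
combine d(6), e(11) → 17
combine c(14), b(16) → 30
combine 17, a(23) → 40
combine f(25), 30 → 55
combine 40, 55 → 95
The subtree containing e is merged 3 times, so code length = 3.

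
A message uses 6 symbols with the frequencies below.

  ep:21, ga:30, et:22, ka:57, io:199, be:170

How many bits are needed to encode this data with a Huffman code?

1045

Merge the two smallest weights repeatedly:
ep(21) + et(22) → 43
ga(30) + 43 → 73
ka(57) + 73 → 130
130 + be(170) → 300
io(199) + 300 → 499
Total encoded bits = sum of merged weights = 43 + 73 + 130 + 300 + 499 = 1045.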